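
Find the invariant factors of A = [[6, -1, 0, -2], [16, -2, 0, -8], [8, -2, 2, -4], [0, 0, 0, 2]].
x - 2, x - 2, (x - 2)^2

The Jordan structure of A has elementary divisors (x - 2)^2, (x - 2), (x - 2). Arranging the block sizes at each eigenvalue in decreasing order and taking row products gives the invariant factors.

Invariant factors (smallest first, each dividing the next): x - 2, x - 2, (x - 2)^2.

Check: the last factor (x - 2)^2 is the minimal polynomial, and the product (x - 2)^4 is the characteristic polynomial.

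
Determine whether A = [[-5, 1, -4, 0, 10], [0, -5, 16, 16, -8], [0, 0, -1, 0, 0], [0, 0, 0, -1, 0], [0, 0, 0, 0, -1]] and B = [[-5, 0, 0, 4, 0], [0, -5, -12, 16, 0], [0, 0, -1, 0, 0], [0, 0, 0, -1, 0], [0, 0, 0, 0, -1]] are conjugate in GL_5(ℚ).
Both have characteristic polynomial (x + 1)^3(x + 5)^2, but the minimal polynomial of A is (x + 1)(x + 5)^2 while the minimal polynomial of B is (x + 1)(x + 5). The minimal polynomial is a similarity invariant, so A and B are not similar.

No.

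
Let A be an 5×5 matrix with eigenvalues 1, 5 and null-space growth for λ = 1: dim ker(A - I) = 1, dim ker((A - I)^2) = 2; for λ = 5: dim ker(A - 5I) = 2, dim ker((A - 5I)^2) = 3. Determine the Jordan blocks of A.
λ = 1: successive nullity increments [1, 1] count blocks of size ≥ k; block sizes are [2].
λ = 5: successive nullity increments [2, 1] count blocks of size ≥ k; block sizes are [2, 1].

Jordan blocks: (1, 2), (5, 2), (5, 1)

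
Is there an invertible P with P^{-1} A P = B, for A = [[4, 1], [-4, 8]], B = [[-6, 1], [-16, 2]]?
trace(A) = 12 but trace(B) = -4. The trace is a similarity invariant, so A and B are not similar.

No.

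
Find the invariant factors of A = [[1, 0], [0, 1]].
x - 1, x - 1

The Jordan structure of A has elementary divisors (x - 1), (x - 1). Arranging the block sizes at each eigenvalue in decreasing order and taking row products gives the invariant factors.

Invariant factors (smallest first, each dividing the next): x - 1, x - 1.

Check: the last factor x - 1 is the minimal polynomial, and the product (x - 1)^2 is the characteristic polynomial.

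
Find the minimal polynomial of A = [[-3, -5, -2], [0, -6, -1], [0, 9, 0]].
m_A(x) = (x + 3)^3

The characteristic polynomial factors as (x + 3)^3. The minimal polynomial is ∏(x - λ)^{k_λ} where k_λ is the size of the largest Jordan block at λ.

For λ = -3: rank(A + 3I) = 2, and the largest Jordan block has size 3 (the smallest k with rank((A + 3I)^k) = rank((A + 3I)^(k+1))).

So m_A(x) = (x + 3)^3.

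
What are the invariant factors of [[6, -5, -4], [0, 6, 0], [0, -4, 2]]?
The Jordan structure of A has elementary divisors (x - 2), (x - 6)^2. Arranging the block sizes at each eigenvalue in decreasing order and taking row products gives the invariant factors.

Invariant factors (smallest first, each dividing the next): (x - 6)^2(x - 2).

Check: the last factor (x - 6)^2(x - 2) is the minimal polynomial, and the product (x - 6)^2(x - 2) is the characteristic polynomial.

(x - 6)^2(x - 2)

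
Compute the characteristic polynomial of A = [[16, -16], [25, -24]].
χ_A(x) = (x + 4)^2

xI - A = [[x - 16, 16], [-25, x + 24]].

Expanding det(xI - A) along the first row:
det(xI - A) = + (x - 16)·det([[x + 24]]) - (16)·det([[-25]]).

Evaluating gives χ_A(x) = x^2 + 8x + 16 = (x + 4)^2.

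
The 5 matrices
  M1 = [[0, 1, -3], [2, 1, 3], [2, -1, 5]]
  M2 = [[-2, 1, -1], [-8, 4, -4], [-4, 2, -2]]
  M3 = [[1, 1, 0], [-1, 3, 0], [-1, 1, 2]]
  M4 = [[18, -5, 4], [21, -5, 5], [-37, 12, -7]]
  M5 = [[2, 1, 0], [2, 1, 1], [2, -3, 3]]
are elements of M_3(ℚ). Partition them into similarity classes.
3 classes: {M1, M3}, {M2}, {M4, M5}

Characteristic polynomials: χ_{M1} = (x - 2)^3, χ_{M2} = x^3, χ_{M3} = (x - 2)^3, χ_{M4} = (x - 2)^3, χ_{M5} = (x - 2)^3.

{M1, M3}: invariant factors x - 2, (x - 2)^2.

{M2}: invariant factors x, x^2.

{M4, M5}: invariant factors (x - 2)^3.

Matrices are similar if and only if their invariant-factor lists agree; the partition into similarity classes is {M1, M3}, {M2}, {M4, M5}.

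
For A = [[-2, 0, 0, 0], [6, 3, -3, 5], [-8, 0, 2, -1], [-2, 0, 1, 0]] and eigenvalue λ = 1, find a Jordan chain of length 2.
v_1 = [[0, -1, 3, 2]]^T, v_2 = [[0, -1, 1, 1]]^T

We seek v_1 ∈ ker((A - I)^2) \ ker(A - I), then set v_{i+1} = (A - I) v_i.

One such chain is v_1 = [[0, -1, 3, 2]]^T, v_2 = [[0, -1, 1, 1]]^T. Check: (A - I) v_2 = [[0, 0, 0, 0]]^T = 0.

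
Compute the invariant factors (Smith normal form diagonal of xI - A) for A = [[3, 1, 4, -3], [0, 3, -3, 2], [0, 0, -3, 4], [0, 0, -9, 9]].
(x - 3)^2, (x - 3)^2

The Jordan structure of A has elementary divisors (x - 3)^2, (x - 3)^2. Arranging the block sizes at each eigenvalue in decreasing order and taking row products gives the invariant factors.

Invariant factors (smallest first, each dividing the next): (x - 3)^2, (x - 3)^2.

Check: the last factor (x - 3)^2 is the minimal polynomial, and the product (x - 3)^4 is the characteristic polynomial.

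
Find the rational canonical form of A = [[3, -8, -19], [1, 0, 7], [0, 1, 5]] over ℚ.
The invariant factors of A (the non-unit diagonal entries of the Smith normal form of xI - A over ℚ[x]) are x(x - 4)^2, each dividing the next. The characteristic polynomial is their product, x(x - 4)^2.

The rational canonical form is the block-diagonal matrix of companion matrices C(f_i):
R = [[0, 0, 0], [1, 0, -16], [0, 1, 8]].

R = [[0, 0, 0], [1, 0, -16], [0, 1, 8]]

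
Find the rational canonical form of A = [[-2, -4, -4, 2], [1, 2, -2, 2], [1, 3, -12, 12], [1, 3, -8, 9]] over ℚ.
The invariant factors of A (the non-unit diagonal entries of the Smith normal form of xI - A over ℚ[x]) are x^2(x - 2)(x + 5), each dividing the next. The characteristic polynomial is their product, x^2(x - 2)(x + 5).

The rational canonical form is the block-diagonal matrix of companion matrices C(f_i):
R = [[0, 0, 0, 0], [1, 0, 0, 0], [0, 1, 0, 10], [0, 0, 1, -3]].

R = [[0, 0, 0, 0], [1, 0, 0, 0], [0, 1, 0, 10], [0, 0, 1, -3]]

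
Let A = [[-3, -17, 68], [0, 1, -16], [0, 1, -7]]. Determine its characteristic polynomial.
χ_A(x) = (x + 3)^3

xI - A = [[x + 3, 17, -68], [0, x - 1, 16], [0, -1, x + 7]].

Expanding det(xI - A) along the first row:
det(xI - A) = + (x + 3)·det([[x - 1, 16], [-1, x + 7]]) - (17)·det([[0, 16], [0, x + 7]]) + (-68)·det([[0, x - 1], [0, -1]]).

Evaluating gives χ_A(x) = x^3 + 9x^2 + 27x + 27 = (x + 3)^3.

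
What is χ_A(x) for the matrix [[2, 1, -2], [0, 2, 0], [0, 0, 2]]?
xI - A = [[x - 2, -1, 2], [0, x - 2, 0], [0, 0, x - 2]].

Expanding det(xI - A) along the first row:
det(xI - A) = + (x - 2)·det([[x - 2, 0], [0, x - 2]]) - (-1)·det([[0, 0], [0, x - 2]]) + (2)·det([[0, x - 2], [0, 0]]).

Evaluating gives χ_A(x) = x^3 - 6x^2 + 12x - 8 = (x - 2)^3.

χ_A(x) = (x - 2)^3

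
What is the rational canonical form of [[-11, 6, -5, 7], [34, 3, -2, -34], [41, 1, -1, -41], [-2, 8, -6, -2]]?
The invariant factors of A (the non-unit diagonal entries of the Smith normal form of xI - A over ℚ[x]) are x + 4, (x - 1)(x + 4)^2, each dividing the next. The characteristic polynomial is their product, (x - 1)(x + 4)^3.

The rational canonical form is the block-diagonal matrix of companion matrices C(f_i):
R = [[-4, 0, 0, 0], [0, 0, 0, 16], [0, 1, 0, -8], [0, 0, 1, -7]].

R = [[-4, 0, 0, 0], [0, 0, 0, 16], [0, 1, 0, -8], [0, 0, 1, -7]]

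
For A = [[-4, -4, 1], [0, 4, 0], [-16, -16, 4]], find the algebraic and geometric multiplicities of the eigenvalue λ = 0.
algebraic multiplicity 2, geometric multiplicity 1

The characteristic polynomial is x^2(x - 4), so the factor x appears with exponent 2: the algebraic multiplicity is 2.

rank(A) = 2, so the eigenspace has dimension 3 - 2 = 1: the geometric multiplicity is 1.

Since 1 < 2, A is not diagonalizable.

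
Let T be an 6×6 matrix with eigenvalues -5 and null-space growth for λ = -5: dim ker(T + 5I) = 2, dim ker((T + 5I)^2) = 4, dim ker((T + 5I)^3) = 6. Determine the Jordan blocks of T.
Jordan blocks: (-5, 3), (-5, 3)

λ = -5: successive nullity increments [2, 2, 2] count blocks of size ≥ k; block sizes are [3, 3].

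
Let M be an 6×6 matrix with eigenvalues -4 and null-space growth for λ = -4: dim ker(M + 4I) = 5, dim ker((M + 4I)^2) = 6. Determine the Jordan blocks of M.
λ = -4: successive nullity increments [5, 1] count blocks of size ≥ k; block sizes are [2, 1, 1, 1, 1].

Jordan blocks: (-4, 2), (-4, 1), (-4, 1), (-4, 1), (-4, 1)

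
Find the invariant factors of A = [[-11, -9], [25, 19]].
(x - 4)^2

The Jordan structure of A has elementary divisors (x - 4)^2. Arranging the block sizes at each eigenvalue in decreasing order and taking row products gives the invariant factors.

Invariant factors (smallest first, each dividing the next): (x - 4)^2.

Check: the last factor (x - 4)^2 is the minimal polynomial, and the product (x - 4)^2 is the characteristic polynomial.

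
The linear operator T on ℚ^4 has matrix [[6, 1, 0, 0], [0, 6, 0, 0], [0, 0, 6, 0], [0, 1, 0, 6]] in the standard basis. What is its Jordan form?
J = [[6, 1, 0, 0], [0, 6, 0, 0], [0, 0, 6, 0], [0, 0, 0, 6]]

The characteristic polynomial is det(xI - A) = (x - 6)^4, so the eigenvalues are 6 (algebraic multiplicity 4).

For λ = 6: rank(A - 6I) = 1, rank((A - 6I)^2) = 0. The eigenspace has dimension 4 - 1 = 3, so there are 3 Jordan blocks; the rank sequence gives block sizes [2, 1, 1].

Assembling the blocks gives the Jordan form J above.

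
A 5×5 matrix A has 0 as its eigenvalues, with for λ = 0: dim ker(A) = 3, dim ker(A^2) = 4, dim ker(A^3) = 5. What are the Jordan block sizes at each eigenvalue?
λ = 0: successive nullity increments [3, 1, 1] count blocks of size ≥ k; block sizes are [3, 1, 1].

Jordan blocks: (0, 3), (0, 1), (0, 1)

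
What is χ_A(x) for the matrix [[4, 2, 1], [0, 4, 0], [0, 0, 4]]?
χ_A(x) = (x - 4)^3

xI - A = [[x - 4, -2, -1], [0, x - 4, 0], [0, 0, x - 4]].

Expanding det(xI - A) along the first row:
det(xI - A) = + (x - 4)·det([[x - 4, 0], [0, x - 4]]) - (-2)·det([[0, 0], [0, x - 4]]) + (-1)·det([[0, x - 4], [0, 0]]).

Evaluating gives χ_A(x) = x^3 - 12x^2 + 48x - 64 = (x - 4)^3.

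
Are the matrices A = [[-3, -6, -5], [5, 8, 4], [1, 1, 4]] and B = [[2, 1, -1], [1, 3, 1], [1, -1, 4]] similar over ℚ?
Yes.

Two matrices over a field are similar if and only if they have the same invariant factors.

Both A and B have characteristic polynomial (x - 3)^3 and minimal polynomial (x - 3)^3. Computing further, both have invariant factors (x - 3)^3. Hence A and B are similar.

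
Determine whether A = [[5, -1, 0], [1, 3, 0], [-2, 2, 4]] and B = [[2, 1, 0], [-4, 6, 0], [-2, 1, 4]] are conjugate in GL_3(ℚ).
Two matrices over a field are similar if and only if they have the same invariant factors.

Both A and B have characteristic polynomial (x - 4)^3 and minimal polynomial (x - 4)^2. Computing further, both have invariant factors x - 4, (x - 4)^2. Hence A and B are similar.

Yes.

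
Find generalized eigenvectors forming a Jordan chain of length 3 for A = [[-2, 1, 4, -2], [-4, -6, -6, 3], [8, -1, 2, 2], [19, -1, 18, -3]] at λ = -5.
We seek v_1 ∈ ker((A + 5I)^3) \ ker((A + 5I)^2), then set v_{i+1} = (A + 5I) v_i.

One such chain is v_1 = [[0, 2, 0, 1]]^T, v_2 = [[0, 1, 0, 0]]^T, v_3 = [[1, -1, -1, -1]]^T. Check: (A + 5I) v_3 = [[0, 0, 0, 0]]^T = 0.

v_1 = [[0, 2, 0, 1]]^T, v_2 = [[0, 1, 0, 0]]^T, v_3 = [[1, -1, -1, -1]]^T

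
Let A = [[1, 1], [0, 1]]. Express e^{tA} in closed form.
e^{tA} = [[e^{t}, t*e^{t}], [0, e^{t}]]

A has Jordan form J = [[1, 1], [0, 1]] with A = PJP^{-1}, so e^{tA} = P e^{tJ} P^{-1}.

For a Jordan block J_k(λ), e^{tJ_k(λ)} = e^{λt} · (I + tN + t^2 N^2/2! + ... + t^{k-1} N^{k-1}/(k-1)!) where N is the nilpotent superdiagonal part.

Assembling the blocks and conjugating back gives the entries of e^{tA} as shown above.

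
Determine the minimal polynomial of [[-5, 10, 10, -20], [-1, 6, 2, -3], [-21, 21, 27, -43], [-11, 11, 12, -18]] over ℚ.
m_A(x) = (x - 5)^2(x + 5)

The characteristic polynomial factors as (x - 5)^3(x + 5). The minimal polynomial is ∏(x - λ)^{k_λ} where k_λ is the size of the largest Jordan block at λ.

For λ = -5: rank(A + 5I) = 3, and the largest Jordan block has size 1 (the smallest k with rank((A + 5I)^k) = rank((A + 5I)^(k+1))).
For λ = 5: rank(A - 5I) = 2, and the largest Jordan block has size 2 (the smallest k with rank((A - 5I)^k) = rank((A - 5I)^(k+1))).

So m_A(x) = (x - 5)^2(x + 5).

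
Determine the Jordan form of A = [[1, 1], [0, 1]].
J = [[1, 1], [0, 1]]

The characteristic polynomial is det(xI - A) = (x - 1)^2, so the eigenvalues are 1 (algebraic multiplicity 2).

For λ = 1: rank(A - I) = 1, rank((A - I)^2) = 0. The eigenspace has dimension 2 - 1 = 1, so there is 1 Jordan block; the rank sequence gives block sizes [2].

Assembling the blocks gives the Jordan form J above.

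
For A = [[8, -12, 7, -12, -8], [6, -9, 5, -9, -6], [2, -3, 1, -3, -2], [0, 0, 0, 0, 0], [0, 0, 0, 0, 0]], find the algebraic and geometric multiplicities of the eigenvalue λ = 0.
algebraic multiplicity 5, geometric multiplicity 3

The characteristic polynomial is x^5, so the factor x appears with exponent 5: the algebraic multiplicity is 5.

rank(A) = 2, so the eigenspace has dimension 5 - 2 = 3: the geometric multiplicity is 3.

Since 3 < 5, A is not diagonalizable.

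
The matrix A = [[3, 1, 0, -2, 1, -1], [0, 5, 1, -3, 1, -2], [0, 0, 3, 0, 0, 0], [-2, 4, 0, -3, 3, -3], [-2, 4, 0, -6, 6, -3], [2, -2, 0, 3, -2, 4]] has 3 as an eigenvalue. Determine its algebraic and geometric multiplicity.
The characteristic polynomial is (x - 3)^6, so the factor x - 3 appears with exponent 6: the algebraic multiplicity is 6.

rank(A - 3I) = 4, so the eigenspace has dimension 6 - 4 = 2: the geometric multiplicity is 2.

Since 2 < 6, A is not diagonalizable.

algebraic multiplicity 6, geometric multiplicity 2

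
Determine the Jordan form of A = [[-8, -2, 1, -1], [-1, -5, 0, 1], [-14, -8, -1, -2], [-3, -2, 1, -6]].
J = [[-5, 1, 0, 0], [0, -5, 0, 0], [0, 0, -5, 1], [0, 0, 0, -5]]

The characteristic polynomial is det(xI - A) = (x + 5)^4, so the eigenvalues are -5 (algebraic multiplicity 4).

For λ = -5: rank(A + 5I) = 2, rank((A + 5I)^2) = 0. The eigenspace has dimension 4 - 2 = 2, so there are 2 Jordan blocks; the rank sequence gives block sizes [2, 2].

Assembling the blocks gives the Jordan form J above.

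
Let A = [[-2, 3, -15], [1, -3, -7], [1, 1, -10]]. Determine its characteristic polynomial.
xI - A = [[x + 2, -3, 15], [-1, x + 3, 7], [-1, -1, x + 10]].

Expanding det(xI - A) along the first row:
det(xI - A) = + (x + 2)·det([[x + 3, 7], [-1, x + 10]]) - (-3)·det([[-1, 7], [-1, x + 10]]) + (15)·det([[-1, x + 3], [-1, -1]]).

Evaluating gives χ_A(x) = x^3 + 15x^2 + 75x + 125 = (x + 5)^3.

χ_A(x) = (x + 5)^3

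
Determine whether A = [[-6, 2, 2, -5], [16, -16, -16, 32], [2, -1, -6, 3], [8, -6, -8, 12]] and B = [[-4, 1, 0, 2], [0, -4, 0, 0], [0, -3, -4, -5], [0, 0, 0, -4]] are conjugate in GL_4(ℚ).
Yes.

Two matrices over a field are similar if and only if they have the same invariant factors.

Both A and B have characteristic polynomial (x + 4)^4 and minimal polynomial (x + 4)^2. Computing further, both have invariant factors (x + 4)^2, (x + 4)^2. Hence A and B are similar.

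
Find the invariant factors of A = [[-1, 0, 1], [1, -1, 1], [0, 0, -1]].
(x + 1)^3

The Jordan structure of A has elementary divisors (x + 1)^3. Arranging the block sizes at each eigenvalue in decreasing order and taking row products gives the invariant factors.

Invariant factors (smallest first, each dividing the next): (x + 1)^3.

Check: the last factor (x + 1)^3 is the minimal polynomial, and the product (x + 1)^3 is the characteristic polynomial.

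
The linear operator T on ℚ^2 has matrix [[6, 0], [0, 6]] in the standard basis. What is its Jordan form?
J = [[6, 0], [0, 6]]

The characteristic polynomial is det(xI - A) = (x - 6)^2, so the eigenvalues are 6 (algebraic multiplicity 2).

For λ = 6: rank(A - 6I) = 0. The eigenspace has dimension 2 - 0 = 2, so there are 2 Jordan blocks; the rank sequence gives block sizes [1, 1].

Assembling the blocks gives the Jordan form J above.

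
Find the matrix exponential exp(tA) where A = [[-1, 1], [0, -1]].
e^{tA} = [[e^{-t}, t*e^{-t}], [0, e^{-t}]]

A has Jordan form J = [[-1, 1], [0, -1]] with A = PJP^{-1}, so e^{tA} = P e^{tJ} P^{-1}.

For a Jordan block J_k(λ), e^{tJ_k(λ)} = e^{λt} · (I + tN + t^2 N^2/2! + ... + t^{k-1} N^{k-1}/(k-1)!) where N is the nilpotent superdiagonal part.

Assembling the blocks and conjugating back gives the entries of e^{tA} as shown above.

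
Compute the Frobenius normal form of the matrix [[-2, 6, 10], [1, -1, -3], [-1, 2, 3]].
R = [[0, 0, 4], [1, 0, -3], [0, 1, 0]]

The invariant factors of A (the non-unit diagonal entries of the Smith normal form of xI - A over ℚ[x]) are (x - 1)(x^2 + x + 4), each dividing the next. The characteristic polynomial is their product, (x - 1)(x^2 + x + 4).

The rational canonical form is the block-diagonal matrix of companion matrices C(f_i):
R = [[0, 0, 4], [1, 0, -3], [0, 1, 0]].

Note the characteristic polynomial does not split into linear factors over ℚ, so A has no Jordan form over ℚ; the rational canonical form exists over any field.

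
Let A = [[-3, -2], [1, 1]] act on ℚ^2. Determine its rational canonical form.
The invariant factors of A (the non-unit diagonal entries of the Smith normal form of xI - A over ℚ[x]) are x^2 + 2x - 1, each dividing the next. The characteristic polynomial is their product, x^2 + 2x - 1.

The rational canonical form is the block-diagonal matrix of companion matrices C(f_i):
R = [[0, 1], [1, -2]].

Note the characteristic polynomial does not split into linear factors over ℚ, so A has no Jordan form over ℚ; the rational canonical form exists over any field.

R = [[0, 1], [1, -2]]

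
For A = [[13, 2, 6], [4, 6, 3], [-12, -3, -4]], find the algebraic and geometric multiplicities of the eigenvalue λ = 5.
algebraic multiplicity 3, geometric multiplicity 2

The characteristic polynomial is (x - 5)^3, so the factor x - 5 appears with exponent 3: the algebraic multiplicity is 3.

rank(A - 5I) = 1, so the eigenspace has dimension 3 - 1 = 2: the geometric multiplicity is 2.

Since 2 < 3, A is not diagonalizable.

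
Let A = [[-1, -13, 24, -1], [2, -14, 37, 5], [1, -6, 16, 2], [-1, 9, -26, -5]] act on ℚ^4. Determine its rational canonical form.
The invariant factors of A (the non-unit diagonal entries of the Smith normal form of xI - A over ℚ[x]) are (x + 4)(x^3 - x - 5), each dividing the next. The characteristic polynomial is their product, (x + 4)(x^3 - x - 5).

The rational canonical form is the block-diagonal matrix of companion matrices C(f_i):
R = [[0, 0, 0, 20], [1, 0, 0, 9], [0, 1, 0, 1], [0, 0, 1, -4]].

Note the characteristic polynomial does not split into linear factors over ℚ, so A has no Jordan form over ℚ; the rational canonical form exists over any field.

R = [[0, 0, 0, 20], [1, 0, 0, 9], [0, 1, 0, 1], [0, 0, 1, -4]]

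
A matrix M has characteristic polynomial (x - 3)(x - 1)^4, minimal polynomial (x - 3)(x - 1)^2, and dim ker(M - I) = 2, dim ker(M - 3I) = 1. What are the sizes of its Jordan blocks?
Jordan blocks: (1, 2), (1, 2), (3, 1)

λ = 1: algebraic multiplicity 4 (exponent in χ_M), largest block size 2 (exponent in m_M), 2 blocks (geometric multiplicity). These force block sizes [2, 2].
λ = 3: algebraic multiplicity 1 (exponent in χ_M), largest block size 1 (exponent in m_M), 1 block (geometric multiplicity). This forces block sizes [1].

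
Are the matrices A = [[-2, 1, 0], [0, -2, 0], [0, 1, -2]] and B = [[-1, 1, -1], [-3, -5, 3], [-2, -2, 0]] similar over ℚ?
Yes.

Two matrices over a field are similar if and only if they have the same invariant factors.

Both A and B have characteristic polynomial (x + 2)^3 and minimal polynomial (x + 2)^2. Computing further, both have invariant factors x + 2, (x + 2)^2. Hence A and B are similar.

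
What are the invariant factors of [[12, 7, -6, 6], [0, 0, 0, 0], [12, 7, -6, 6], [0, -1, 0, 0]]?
The Jordan structure of A has elementary divisors x^2, x, (x - 6). Arranging the block sizes at each eigenvalue in decreasing order and taking row products gives the invariant factors.

Invariant factors (smallest first, each dividing the next): x, x^2(x - 6).

Check: the last factor x^2(x - 6) is the minimal polynomial, and the product x^3(x - 6) is the characteristic polynomial.

x, x^2(x - 6)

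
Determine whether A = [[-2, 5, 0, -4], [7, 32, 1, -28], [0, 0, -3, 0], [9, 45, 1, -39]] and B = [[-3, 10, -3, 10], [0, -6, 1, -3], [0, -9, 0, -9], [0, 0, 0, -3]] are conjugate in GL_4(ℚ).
Two matrices over a field are similar if and only if they have the same invariant factors.

Both A and B have characteristic polynomial (x + 3)^4 and minimal polynomial (x + 3)^3. Computing further, both have invariant factors x + 3, (x + 3)^3. Hence A and B are similar.

Yes.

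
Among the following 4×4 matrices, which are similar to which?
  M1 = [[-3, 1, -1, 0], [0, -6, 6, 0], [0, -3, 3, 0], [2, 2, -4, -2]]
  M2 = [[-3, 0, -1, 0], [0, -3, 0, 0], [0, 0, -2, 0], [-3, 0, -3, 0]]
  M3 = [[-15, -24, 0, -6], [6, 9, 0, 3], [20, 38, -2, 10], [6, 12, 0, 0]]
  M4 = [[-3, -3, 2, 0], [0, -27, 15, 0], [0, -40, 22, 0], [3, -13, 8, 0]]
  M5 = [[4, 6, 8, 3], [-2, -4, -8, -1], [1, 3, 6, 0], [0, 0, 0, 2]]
Characteristic polynomials: χ_{M1} = x(x + 2)(x + 3)^2, χ_{M2} = x(x + 2)(x + 3)^2, χ_{M3} = x(x + 2)(x + 3)^2, χ_{M4} = x(x + 2)(x + 3)^2, χ_{M5} = (x - 2)^4.

{M1, M4}: invariant factors x(x + 2)(x + 3)^2.

{M2, M3}: invariant factors x + 3, x(x + 2)(x + 3).

{M5}: invariant factors (x - 2)^2, (x - 2)^2.

Matrices are similar if and only if their invariant-factor lists agree; the partition into similarity classes is {M1, M4}, {M2, M3}, {M5}.

3 classes: {M1, M4}, {M2, M3}, {M5}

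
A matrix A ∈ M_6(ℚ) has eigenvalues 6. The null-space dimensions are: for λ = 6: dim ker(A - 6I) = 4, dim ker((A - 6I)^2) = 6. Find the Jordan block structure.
Jordan blocks: (6, 2), (6, 2), (6, 1), (6, 1)

λ = 6: successive nullity increments [4, 2] count blocks of size ≥ k; block sizes are [2, 2, 1, 1].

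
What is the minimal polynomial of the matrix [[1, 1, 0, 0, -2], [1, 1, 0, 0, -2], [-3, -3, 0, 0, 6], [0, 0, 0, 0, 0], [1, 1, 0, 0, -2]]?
m_A(x) = x^2

The characteristic polynomial factors as x^5. The minimal polynomial is ∏(x - λ)^{k_λ} where k_λ is the size of the largest Jordan block at λ.

For λ = 0: rank(A) = 1, and the largest Jordan block has size 2 (the smallest k with rank(A^k) = rank(A^(k+1))).

So m_A(x) = x^2.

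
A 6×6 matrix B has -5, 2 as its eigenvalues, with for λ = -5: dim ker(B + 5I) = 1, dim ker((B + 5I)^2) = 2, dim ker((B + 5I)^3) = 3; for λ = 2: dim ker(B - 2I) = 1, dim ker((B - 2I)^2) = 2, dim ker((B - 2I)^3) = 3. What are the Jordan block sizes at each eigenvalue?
λ = -5: successive nullity increments [1, 1, 1] count blocks of size ≥ k; block sizes are [3].
λ = 2: successive nullity increments [1, 1, 1] count blocks of size ≥ k; block sizes are [3].

Jordan blocks: (-5, 3), (2, 3)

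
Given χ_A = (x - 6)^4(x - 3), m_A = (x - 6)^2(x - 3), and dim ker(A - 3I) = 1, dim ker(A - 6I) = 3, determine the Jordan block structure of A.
λ = 3: algebraic multiplicity 1 (exponent in χ_A), largest block size 1 (exponent in m_A), 1 block (geometric multiplicity). This forces block sizes [1].
λ = 6: algebraic multiplicity 4 (exponent in χ_A), largest block size 2 (exponent in m_A), 3 blocks (geometric multiplicity). These force block sizes [2, 1, 1].

Jordan blocks: (3, 1), (6, 2), (6, 1), (6, 1)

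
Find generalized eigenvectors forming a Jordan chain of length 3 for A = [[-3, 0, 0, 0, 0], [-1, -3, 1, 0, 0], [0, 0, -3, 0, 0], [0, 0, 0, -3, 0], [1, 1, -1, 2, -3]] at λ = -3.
We seek v_1 ∈ ker((A + 3I)^3) \ ker((A + 3I)^2), then set v_{i+1} = (A + 3I) v_i.

One such chain is v_1 = [[0, 4, 1, -2, -4]]^T, v_2 = [[0, 1, 0, 0, -1]]^T, v_3 = [[0, 0, 0, 0, 1]]^T. Check: (A + 3I) v_3 = [[0, 0, 0, 0, 0]]^T = 0.

v_1 = [[0, 4, 1, -2, -4]]^T, v_2 = [[0, 1, 0, 0, -1]]^T, v_3 = [[0, 0, 0, 0, 1]]^T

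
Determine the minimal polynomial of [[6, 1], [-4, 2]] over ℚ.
m_A(x) = (x - 4)^2

The characteristic polynomial factors as (x - 4)^2. The minimal polynomial is ∏(x - λ)^{k_λ} where k_λ is the size of the largest Jordan block at λ.

For λ = 4: rank(A - 4I) = 1, and the largest Jordan block has size 2 (the smallest k with rank((A - 4I)^k) = rank((A - 4I)^(k+1))).

So m_A(x) = (x - 4)^2.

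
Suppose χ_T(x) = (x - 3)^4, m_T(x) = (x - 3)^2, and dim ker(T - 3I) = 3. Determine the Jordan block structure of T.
Jordan blocks: (3, 2), (3, 1), (3, 1)

λ = 3: algebraic multiplicity 4 (exponent in χ_T), largest block size 2 (exponent in m_T), 3 blocks (geometric multiplicity). These force block sizes [2, 1, 1].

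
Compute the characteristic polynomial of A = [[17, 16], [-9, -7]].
χ_A(x) = (x - 5)^2

xI - A = [[x - 17, -16], [9, x + 7]].

Expanding det(xI - A) along the first row:
det(xI - A) = + (x - 17)·det([[x + 7]]) - (-16)·det([[9]]).

Evaluating gives χ_A(x) = x^2 - 10x + 25 = (x - 5)^2.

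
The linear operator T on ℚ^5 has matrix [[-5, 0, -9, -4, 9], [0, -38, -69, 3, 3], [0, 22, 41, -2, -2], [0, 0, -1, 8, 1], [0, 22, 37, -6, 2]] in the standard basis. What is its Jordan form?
The characteristic polynomial is det(xI - A) = (x - 6)^3(x + 5)^2, so the eigenvalues are -5 (algebraic multiplicity 2), 6 (algebraic multiplicity 3).

For λ = -5: rank(A + 5I) = 3. The eigenspace has dimension 5 - 3 = 2, so there are 2 Jordan blocks; the rank sequence gives block sizes [1, 1].

For λ = 6: rank(A - 6I) = 4, rank((A - 6I)^2) = 3, rank((A - 6I)^3) = 2. The eigenspace has dimension 5 - 4 = 1, so there is 1 Jordan block; the rank sequence gives block sizes [3].

Assembling the blocks gives the Jordan form J above.

J = [[-5, 0, 0, 0, 0], [0, -5, 0, 0, 0], [0, 0, 6, 1, 0], [0, 0, 0, 6, 1], [0, 0, 0, 0, 6]]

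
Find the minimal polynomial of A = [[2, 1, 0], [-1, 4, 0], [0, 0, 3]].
m_A(x) = (x - 3)^2

The characteristic polynomial factors as (x - 3)^3. The minimal polynomial is ∏(x - λ)^{k_λ} where k_λ is the size of the largest Jordan block at λ.

For λ = 3: rank(A - 3I) = 1, and the largest Jordan block has size 2 (the smallest k with rank((A - 3I)^k) = rank((A - 3I)^(k+1))).

So m_A(x) = (x - 3)^2.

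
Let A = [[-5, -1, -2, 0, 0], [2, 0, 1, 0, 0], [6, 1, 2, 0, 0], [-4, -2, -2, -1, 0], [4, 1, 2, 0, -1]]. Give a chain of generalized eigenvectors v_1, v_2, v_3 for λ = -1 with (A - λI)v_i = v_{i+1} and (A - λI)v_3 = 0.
v_1 = [[0, 0, 1, 0, -1]]^T, v_2 = [[-2, 1, 3, -2, 2]]^T, v_3 = [[1, 0, -2, 0, -1]]^T

We seek v_1 ∈ ker((A + I)^3) \ ker((A + I)^2), then set v_{i+1} = (A + I) v_i.

One such chain is v_1 = [[0, 0, 1, 0, -1]]^T, v_2 = [[-2, 1, 3, -2, 2]]^T, v_3 = [[1, 0, -2, 0, -1]]^T. Check: (A + I) v_3 = [[0, 0, 0, 0, 0]]^T = 0.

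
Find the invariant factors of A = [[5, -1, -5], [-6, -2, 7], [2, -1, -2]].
The Jordan structure of A has elementary divisors (x + 1)^2, (x - 3). Arranging the block sizes at each eigenvalue in decreasing order and taking row products gives the invariant factors.

Invariant factors (smallest first, each dividing the next): (x - 3)(x + 1)^2.

Check: the last factor (x - 3)(x + 1)^2 is the minimal polynomial, and the product (x - 3)(x + 1)^2 is the characteristic polynomial.

(x - 3)(x + 1)^2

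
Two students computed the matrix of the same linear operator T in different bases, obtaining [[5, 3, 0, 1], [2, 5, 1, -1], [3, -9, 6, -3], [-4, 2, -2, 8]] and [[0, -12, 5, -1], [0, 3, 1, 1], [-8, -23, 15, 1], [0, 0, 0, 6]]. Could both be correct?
Yes.

Two matrices over a field are similar if and only if they have the same invariant factors.

Both A and B have characteristic polynomial (x - 6)^4 and minimal polynomial (x - 6)^3. Computing further, both have invariant factors x - 6, (x - 6)^3. Hence A and B are similar.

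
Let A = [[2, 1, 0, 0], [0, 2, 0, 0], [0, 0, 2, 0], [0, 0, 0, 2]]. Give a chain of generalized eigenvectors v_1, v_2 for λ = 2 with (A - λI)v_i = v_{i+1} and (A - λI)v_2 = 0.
We seek v_1 ∈ ker((A - 2I)^2) \ ker(A - 2I), then set v_{i+1} = (A - 2I) v_i.

One such chain is v_1 = [[2, 1, 0, -1]]^T, v_2 = [[1, 0, 0, 0]]^T. Check: (A - 2I) v_2 = [[0, 0, 0, 0]]^T = 0.

v_1 = [[2, 1, 0, -1]]^T, v_2 = [[1, 0, 0, 0]]^T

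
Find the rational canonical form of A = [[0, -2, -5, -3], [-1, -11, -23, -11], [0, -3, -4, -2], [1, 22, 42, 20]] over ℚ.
R = [[0, 0, 0, -10], [1, 0, 0, 12], [0, 1, 0, -2], [0, 0, 1, 5]]

The invariant factors of A (the non-unit diagonal entries of the Smith normal form of xI - A over ℚ[x]) are (x - 5)(x^3 + 2x - 2), each dividing the next. The characteristic polynomial is their product, (x - 5)(x^3 + 2x - 2).

The rational canonical form is the block-diagonal matrix of companion matrices C(f_i):
R = [[0, 0, 0, -10], [1, 0, 0, 12], [0, 1, 0, -2], [0, 0, 1, 5]].

Note the characteristic polynomial does not split into linear factors over ℚ, so A has no Jordan form over ℚ; the rational canonical form exists over any field.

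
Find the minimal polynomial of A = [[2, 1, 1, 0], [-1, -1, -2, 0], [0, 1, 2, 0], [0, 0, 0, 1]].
The characteristic polynomial factors as (x - 1)^4. The minimal polynomial is ∏(x - λ)^{k_λ} where k_λ is the size of the largest Jordan block at λ.

For λ = 1: rank(A - I) = 2, and the largest Jordan block has size 3 (the smallest k with rank((A - I)^k) = rank((A - I)^(k+1))).

So m_A(x) = (x - 1)^3.

m_A(x) = (x - 1)^3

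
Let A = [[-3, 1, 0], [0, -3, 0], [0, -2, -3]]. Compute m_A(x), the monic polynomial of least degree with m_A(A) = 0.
m_A(x) = (x + 3)^2

The characteristic polynomial factors as (x + 3)^3. The minimal polynomial is ∏(x - λ)^{k_λ} where k_λ is the size of the largest Jordan block at λ.

For λ = -3: rank(A + 3I) = 1, and the largest Jordan block has size 2 (the smallest k with rank((A + 3I)^k) = rank((A + 3I)^(k+1))).

So m_A(x) = (x + 3)^2.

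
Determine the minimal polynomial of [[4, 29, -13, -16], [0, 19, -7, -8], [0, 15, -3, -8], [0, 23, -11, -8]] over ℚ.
m_A(x) = x(x - 4)^2

The characteristic polynomial factors as x(x - 4)^3. The minimal polynomial is ∏(x - λ)^{k_λ} where k_λ is the size of the largest Jordan block at λ.

For λ = 0: rank(A) = 3, and the largest Jordan block has size 1 (the smallest k with rank(A^k) = rank(A^(k+1))).
For λ = 4: rank(A - 4I) = 2, and the largest Jordan block has size 2 (the smallest k with rank((A - 4I)^k) = rank((A - 4I)^(k+1))).

So m_A(x) = x(x - 4)^2.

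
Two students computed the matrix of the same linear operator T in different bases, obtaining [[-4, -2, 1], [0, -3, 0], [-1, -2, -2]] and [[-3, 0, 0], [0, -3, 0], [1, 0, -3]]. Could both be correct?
Yes.

Two matrices over a field are similar if and only if they have the same invariant factors.

Both A and B have characteristic polynomial (x + 3)^3 and minimal polynomial (x + 3)^2. Computing further, both have invariant factors x + 3, (x + 3)^2. Hence A and B are similar.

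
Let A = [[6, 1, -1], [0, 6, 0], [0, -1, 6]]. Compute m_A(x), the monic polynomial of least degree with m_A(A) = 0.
The characteristic polynomial factors as (x - 6)^3. The minimal polynomial is ∏(x - λ)^{k_λ} where k_λ is the size of the largest Jordan block at λ.

For λ = 6: rank(A - 6I) = 2, and the largest Jordan block has size 3 (the smallest k with rank((A - 6I)^k) = rank((A - 6I)^(k+1))).

So m_A(x) = (x - 6)^3.

m_A(x) = (x - 6)^3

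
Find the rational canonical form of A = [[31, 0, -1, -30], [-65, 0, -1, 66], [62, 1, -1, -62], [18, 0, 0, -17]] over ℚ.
The invariant factors of A (the non-unit diagonal entries of the Smith normal form of xI - A over ℚ[x]) are (x - 4)^2(x - 3)(x - 2), each dividing the next. The characteristic polynomial is their product, (x - 4)^2(x - 3)(x - 2).

The rational canonical form is the block-diagonal matrix of companion matrices C(f_i):
R = [[0, 0, 0, -96], [1, 0, 0, 128], [0, 1, 0, -62], [0, 0, 1, 13]].

R = [[0, 0, 0, -96], [1, 0, 0, 128], [0, 1, 0, -62], [0, 0, 1, 13]]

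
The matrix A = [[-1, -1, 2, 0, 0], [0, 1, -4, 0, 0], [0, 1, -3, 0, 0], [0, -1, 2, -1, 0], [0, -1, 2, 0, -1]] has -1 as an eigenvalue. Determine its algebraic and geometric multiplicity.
algebraic multiplicity 5, geometric multiplicity 4

The characteristic polynomial is (x + 1)^5, so the factor x + 1 appears with exponent 5: the algebraic multiplicity is 5.

rank(A + I) = 1, so the eigenspace has dimension 5 - 1 = 4: the geometric multiplicity is 4.

Since 4 < 5, A is not diagonalizable.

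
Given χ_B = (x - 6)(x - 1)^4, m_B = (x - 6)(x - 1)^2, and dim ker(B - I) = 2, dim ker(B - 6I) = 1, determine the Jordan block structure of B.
λ = 1: algebraic multiplicity 4 (exponent in χ_B), largest block size 2 (exponent in m_B), 2 blocks (geometric multiplicity). These force block sizes [2, 2].
λ = 6: algebraic multiplicity 1 (exponent in χ_B), largest block size 1 (exponent in m_B), 1 block (geometric multiplicity). This forces block sizes [1].

Jordan blocks: (1, 2), (1, 2), (6, 1)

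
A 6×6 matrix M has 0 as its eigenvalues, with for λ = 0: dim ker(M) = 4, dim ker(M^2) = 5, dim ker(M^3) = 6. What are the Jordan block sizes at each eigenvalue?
λ = 0: successive nullity increments [4, 1, 1] count blocks of size ≥ k; block sizes are [3, 1, 1, 1].

Jordan blocks: (0, 3), (0, 1), (0, 1), (0, 1)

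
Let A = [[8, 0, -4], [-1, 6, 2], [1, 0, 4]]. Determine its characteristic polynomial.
xI - A = [[x - 8, 0, 4], [1, x - 6, -2], [-1, 0, x - 4]].

Expanding det(xI - A) along the first row:
det(xI - A) = + (x - 8)·det([[x - 6, -2], [0, x - 4]]) - (0)·det([[1, -2], [-1, x - 4]]) + (4)·det([[1, x - 6], [-1, 0]]).

Evaluating gives χ_A(x) = x^3 - 18x^2 + 108x - 216 = (x - 6)^3.

χ_A(x) = (x - 6)^3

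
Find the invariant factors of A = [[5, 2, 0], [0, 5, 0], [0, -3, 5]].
x - 5, (x - 5)^2

The Jordan structure of A has elementary divisors (x - 5)^2, (x - 5). Arranging the block sizes at each eigenvalue in decreasing order and taking row products gives the invariant factors.

Invariant factors (smallest first, each dividing the next): x - 5, (x - 5)^2.

Check: the last factor (x - 5)^2 is the minimal polynomial, and the product (x - 5)^3 is the characteristic polynomial.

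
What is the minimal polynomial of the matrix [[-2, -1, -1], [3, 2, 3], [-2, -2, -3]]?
The characteristic polynomial factors as (x + 1)^3. The minimal polynomial is ∏(x - λ)^{k_λ} where k_λ is the size of the largest Jordan block at λ.

For λ = -1: rank(A + I) = 1, and the largest Jordan block has size 2 (the smallest k with rank((A + I)^k) = rank((A + I)^(k+1))).

So m_A(x) = (x + 1)^2.

m_A(x) = (x + 1)^2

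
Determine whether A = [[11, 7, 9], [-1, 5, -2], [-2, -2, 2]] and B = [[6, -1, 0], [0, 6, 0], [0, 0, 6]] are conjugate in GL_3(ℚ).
No.

Both have characteristic polynomial (x - 6)^3, but the minimal polynomial of A is (x - 6)^3 while the minimal polynomial of B is (x - 6)^2. The minimal polynomial is a similarity invariant, so A and B are not similar.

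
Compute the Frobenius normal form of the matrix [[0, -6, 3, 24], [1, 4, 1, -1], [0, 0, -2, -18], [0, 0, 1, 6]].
The invariant factors of A (the non-unit diagonal entries of the Smith normal form of xI - A over ℚ[x]) are x^2 - 4x + 6, x^2 - 4x + 6, each dividing the next. The characteristic polynomial is their product, (x^2 - 4x + 6)^2.

The rational canonical form is the block-diagonal matrix of companion matrices C(f_i):
R = [[0, -6, 0, 0], [1, 4, 0, 0], [0, 0, 0, -6], [0, 0, 1, 4]].

Note the characteristic polynomial does not split into linear factors over ℚ, so A has no Jordan form over ℚ; the rational canonical form exists over any field.

R = [[0, -6, 0, 0], [1, 4, 0, 0], [0, 0, 0, -6], [0, 0, 1, 4]]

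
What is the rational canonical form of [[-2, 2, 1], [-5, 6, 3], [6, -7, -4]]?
The invariant factors of A (the non-unit diagonal entries of the Smith normal form of xI - A over ℚ[x]) are x^3 - 3x - 1, each dividing the next. The characteristic polynomial is their product, x^3 - 3x - 1.

The rational canonical form is the block-diagonal matrix of companion matrices C(f_i):
R = [[0, 0, 1], [1, 0, 3], [0, 1, 0]].

Note the characteristic polynomial does not split into linear factors over ℚ, so A has no Jordan form over ℚ; the rational canonical form exists over any field.

R = [[0, 0, 1], [1, 0, 3], [0, 1, 0]]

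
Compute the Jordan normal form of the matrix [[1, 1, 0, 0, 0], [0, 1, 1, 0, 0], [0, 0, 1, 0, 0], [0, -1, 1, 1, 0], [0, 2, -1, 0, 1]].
The characteristic polynomial is det(xI - A) = (x - 1)^5, so the eigenvalues are 1 (algebraic multiplicity 5).

For λ = 1: rank(A - I) = 2, rank((A - I)^2) = 1, rank((A - I)^3) = 0. The eigenspace has dimension 5 - 2 = 3, so there are 3 Jordan blocks; the rank sequence gives block sizes [3, 1, 1].

Assembling the blocks gives the Jordan form J above.

J = [[1, 1, 0, 0, 0], [0, 1, 1, 0, 0], [0, 0, 1, 0, 0], [0, 0, 0, 1, 0], [0, 0, 0, 0, 1]]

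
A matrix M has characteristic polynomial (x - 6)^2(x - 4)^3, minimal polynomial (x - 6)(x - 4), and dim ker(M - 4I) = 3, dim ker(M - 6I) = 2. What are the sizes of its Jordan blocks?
Jordan blocks: (4, 1), (4, 1), (4, 1), (6, 1), (6, 1)

λ = 4: algebraic multiplicity 3 (exponent in χ_M), largest block size 1 (exponent in m_M), 3 blocks (geometric multiplicity). These force block sizes [1, 1, 1].
λ = 6: algebraic multiplicity 2 (exponent in χ_M), largest block size 1 (exponent in m_M), 2 blocks (geometric multiplicity). These force block sizes [1, 1].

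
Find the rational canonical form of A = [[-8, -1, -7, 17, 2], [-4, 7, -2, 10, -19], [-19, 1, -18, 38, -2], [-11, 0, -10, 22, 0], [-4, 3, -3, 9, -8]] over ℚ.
R = [[0, 0, 0, 0, -12], [1, 0, 0, 0, -16], [0, 1, 0, 0, -19], [0, 0, 1, 0, -11], [0, 0, 0, 1, -5]]

The invariant factors of A (the non-unit diagonal entries of the Smith normal form of xI - A over ℚ[x]) are (x + 3)(x^2 + x + 2)^2, each dividing the next. The characteristic polynomial is their product, (x + 3)(x^2 + x + 2)^2.

The rational canonical form is the block-diagonal matrix of companion matrices C(f_i):
R = [[0, 0, 0, 0, -12], [1, 0, 0, 0, -16], [0, 1, 0, 0, -19], [0, 0, 1, 0, -11], [0, 0, 0, 1, -5]].

Note the characteristic polynomial does not split into linear factors over ℚ, so A has no Jordan form over ℚ; the rational canonical form exists over any field.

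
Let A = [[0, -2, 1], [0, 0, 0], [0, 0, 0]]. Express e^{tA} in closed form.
e^{tA} = [[1, -2*t, t], [0, 1, 0], [0, 0, 1]]

A has Jordan form J = [[0, 1, 0], [0, 0, 0], [0, 0, 0]] with A = PJP^{-1}, so e^{tA} = P e^{tJ} P^{-1}.

For a Jordan block J_k(λ), e^{tJ_k(λ)} = e^{λt} · (I + tN + t^2 N^2/2! + ... + t^{k-1} N^{k-1}/(k-1)!) where N is the nilpotent superdiagonal part.

Assembling the blocks and conjugating back gives the entries of e^{tA} as shown above.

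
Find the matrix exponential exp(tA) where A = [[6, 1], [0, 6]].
e^{tA} = [[e^{6*t}, t*e^{6*t}], [0, e^{6*t}]]

A has Jordan form J = [[6, 1], [0, 6]] with A = PJP^{-1}, so e^{tA} = P e^{tJ} P^{-1}.

For a Jordan block J_k(λ), e^{tJ_k(λ)} = e^{λt} · (I + tN + t^2 N^2/2! + ... + t^{k-1} N^{k-1}/(k-1)!) where N is the nilpotent superdiagonal part.

Assembling the blocks and conjugating back gives the entries of e^{tA} as shown above.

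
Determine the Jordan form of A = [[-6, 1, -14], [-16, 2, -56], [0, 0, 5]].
J = [[-2, 1, 0], [0, -2, 0], [0, 0, 5]]

The characteristic polynomial is det(xI - A) = (x - 5)(x + 2)^2, so the eigenvalues are -2 (algebraic multiplicity 2), 5 (algebraic multiplicity 1).

For λ = -2: rank(A + 2I) = 2, rank((A + 2I)^2) = 1. The eigenspace has dimension 3 - 2 = 1, so there is 1 Jordan block; the rank sequence gives block sizes [2].

For λ = 5: algebraic multiplicity 1 gives one 1×1 block.

Assembling the blocks gives the Jordan form J above.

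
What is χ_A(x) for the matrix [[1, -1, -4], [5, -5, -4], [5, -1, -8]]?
χ_A(x) = (x + 4)^3

xI - A = [[x - 1, 1, 4], [-5, x + 5, 4], [-5, 1, x + 8]].

Expanding det(xI - A) along the first row:
det(xI - A) = + (x - 1)·det([[x + 5, 4], [1, x + 8]]) - (1)·det([[-5, 4], [-5, x + 8]]) + (4)·det([[-5, x + 5], [-5, 1]]).

Evaluating gives χ_A(x) = x^3 + 12x^2 + 48x + 64 = (x + 4)^3.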